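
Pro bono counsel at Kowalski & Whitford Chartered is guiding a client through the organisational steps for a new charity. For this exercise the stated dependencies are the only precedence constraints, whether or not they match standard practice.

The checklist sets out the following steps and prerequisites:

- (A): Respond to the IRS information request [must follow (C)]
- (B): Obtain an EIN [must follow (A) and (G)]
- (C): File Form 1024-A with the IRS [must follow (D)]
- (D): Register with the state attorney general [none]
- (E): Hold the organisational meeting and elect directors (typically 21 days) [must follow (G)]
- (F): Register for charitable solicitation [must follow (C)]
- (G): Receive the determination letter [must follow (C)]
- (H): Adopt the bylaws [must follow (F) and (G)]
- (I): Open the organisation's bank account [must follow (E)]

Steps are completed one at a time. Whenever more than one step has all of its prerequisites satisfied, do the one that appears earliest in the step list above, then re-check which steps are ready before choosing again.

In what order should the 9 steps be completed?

(D) (C) (A) (F) (G) (B) (E) (H) (I)

(D) is the only step with nothing outstanding, so it goes first.
(C) is the only step now ready → (C).
Now (A), (F) and (G) have their prerequisites met. (A) is listed earlier, so (A) next.
Now (F) and (G) have their prerequisites met. (F) is listed earlier, so (F) next.
(G) needed (C), now all done → (G).
Ready: (B), (E) and (H). (B) is listed earlier → (B).
Now (E) and (H) have their prerequisites met. (E) is listed earlier, so (E) next.
(I) now also ready, so the ready set is {(H), (I)}; (H) is listed earlier → (H).
Next only (I) has its prerequisites met → (I).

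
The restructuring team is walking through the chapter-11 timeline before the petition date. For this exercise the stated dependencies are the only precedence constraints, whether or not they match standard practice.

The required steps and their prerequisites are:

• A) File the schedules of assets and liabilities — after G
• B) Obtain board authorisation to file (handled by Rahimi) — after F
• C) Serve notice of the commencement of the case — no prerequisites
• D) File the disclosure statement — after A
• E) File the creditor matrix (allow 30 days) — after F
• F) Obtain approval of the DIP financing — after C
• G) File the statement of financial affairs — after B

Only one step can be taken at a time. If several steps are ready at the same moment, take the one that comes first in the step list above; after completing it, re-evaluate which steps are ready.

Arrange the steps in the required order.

C → F → B → E → G → A → D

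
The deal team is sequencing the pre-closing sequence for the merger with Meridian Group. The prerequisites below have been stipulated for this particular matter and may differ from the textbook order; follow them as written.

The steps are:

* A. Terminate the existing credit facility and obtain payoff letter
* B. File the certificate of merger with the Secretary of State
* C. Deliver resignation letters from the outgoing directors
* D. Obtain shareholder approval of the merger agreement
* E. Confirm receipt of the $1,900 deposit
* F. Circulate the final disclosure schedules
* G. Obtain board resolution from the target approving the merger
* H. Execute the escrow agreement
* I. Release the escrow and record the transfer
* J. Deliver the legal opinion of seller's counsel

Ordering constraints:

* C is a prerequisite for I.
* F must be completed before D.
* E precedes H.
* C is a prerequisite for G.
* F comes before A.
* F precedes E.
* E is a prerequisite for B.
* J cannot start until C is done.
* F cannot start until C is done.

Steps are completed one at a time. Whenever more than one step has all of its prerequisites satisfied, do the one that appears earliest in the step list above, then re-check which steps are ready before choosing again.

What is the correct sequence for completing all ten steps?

C F A D E B G H I J

Only C has no prerequisites, so it is first.
Now F, G, I and J have their prerequisites met. F is listed earlier, so F next.
A, D and E now also ready, so the ready set is {A, D, E, G, I, J}; A is listed earlier → A.
D, E, G, I and J are all available; D is listed earlier → D.
E, G, I and J are all available; E is listed earlier → E.
B and H now also ready, so the ready set is {B, G, H, I, J}; B is listed earlier → B.
Now G, H, I and J have their prerequisites met. G is listed earlier, so G next.
Now H, I and J have their prerequisites met. H is listed earlier, so H next.
Now I and J have their prerequisites met. I is listed earlier, so I next.
J is the only step now ready → J.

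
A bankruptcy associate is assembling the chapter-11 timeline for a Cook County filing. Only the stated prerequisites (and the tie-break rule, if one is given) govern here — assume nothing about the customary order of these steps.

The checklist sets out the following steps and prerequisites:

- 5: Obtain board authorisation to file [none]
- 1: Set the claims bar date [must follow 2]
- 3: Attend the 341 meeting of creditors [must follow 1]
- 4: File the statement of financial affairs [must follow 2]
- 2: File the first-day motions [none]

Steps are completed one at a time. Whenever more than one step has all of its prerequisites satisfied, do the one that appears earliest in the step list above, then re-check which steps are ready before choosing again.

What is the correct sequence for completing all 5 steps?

5 2 1 3 4

Nothing is required for 5 and 2. 5 is listed earlier → 5 first.
2 is the only step now ready → 2.
1 and 4 are both available; 1 is listed earlier → 1.
Now 3 and 4 have their prerequisites met. 3 is listed earlier, so 3 next.
4 needed 2, now all done → 4.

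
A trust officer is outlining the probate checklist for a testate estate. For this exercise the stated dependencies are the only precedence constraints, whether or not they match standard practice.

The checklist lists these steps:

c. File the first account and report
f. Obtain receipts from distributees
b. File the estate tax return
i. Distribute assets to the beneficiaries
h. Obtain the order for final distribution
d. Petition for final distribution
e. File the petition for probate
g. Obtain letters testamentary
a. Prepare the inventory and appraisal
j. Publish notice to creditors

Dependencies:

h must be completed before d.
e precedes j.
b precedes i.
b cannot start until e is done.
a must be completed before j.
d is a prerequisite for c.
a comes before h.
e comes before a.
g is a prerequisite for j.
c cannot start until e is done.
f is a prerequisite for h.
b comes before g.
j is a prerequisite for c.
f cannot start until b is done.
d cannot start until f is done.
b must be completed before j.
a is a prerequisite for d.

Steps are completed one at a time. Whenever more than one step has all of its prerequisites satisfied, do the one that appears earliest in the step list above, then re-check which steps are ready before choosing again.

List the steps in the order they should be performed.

e → b → f → i → g → a → h → d → j → c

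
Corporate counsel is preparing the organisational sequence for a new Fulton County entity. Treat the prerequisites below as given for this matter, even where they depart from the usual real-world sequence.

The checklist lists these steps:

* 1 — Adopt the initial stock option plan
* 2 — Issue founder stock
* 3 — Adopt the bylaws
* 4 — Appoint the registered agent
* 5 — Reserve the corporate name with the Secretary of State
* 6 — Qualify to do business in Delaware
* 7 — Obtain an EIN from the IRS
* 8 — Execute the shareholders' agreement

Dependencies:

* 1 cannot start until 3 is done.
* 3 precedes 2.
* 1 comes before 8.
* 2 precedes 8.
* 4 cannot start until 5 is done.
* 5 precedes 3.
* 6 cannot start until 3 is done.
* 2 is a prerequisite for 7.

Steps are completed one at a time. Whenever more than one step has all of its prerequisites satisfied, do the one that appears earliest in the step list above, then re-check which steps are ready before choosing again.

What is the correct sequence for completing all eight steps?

5, 3, 1, 2, 4, 6, 7, 8

5 has no prerequisites → 5 first.
Ready: 3 and 4. 3 is listed earlier → 3.
Now 1, 2, 4 and 6 have their prerequisites met. 1 is listed earlier, so 1 next.
Now 2, 4 and 6 have their prerequisites met. 2 is listed earlier, so 2 next.
7 and 8 now also ready, so the ready set is {4, 6, 7, 8}; 4 is listed earlier → 4.
Ready: 6, 7 and 8. 6 is listed earlier → 6.
7 and 8 are both available; 7 is listed earlier → 7.
8 needed 1 and 2, now all done → 8.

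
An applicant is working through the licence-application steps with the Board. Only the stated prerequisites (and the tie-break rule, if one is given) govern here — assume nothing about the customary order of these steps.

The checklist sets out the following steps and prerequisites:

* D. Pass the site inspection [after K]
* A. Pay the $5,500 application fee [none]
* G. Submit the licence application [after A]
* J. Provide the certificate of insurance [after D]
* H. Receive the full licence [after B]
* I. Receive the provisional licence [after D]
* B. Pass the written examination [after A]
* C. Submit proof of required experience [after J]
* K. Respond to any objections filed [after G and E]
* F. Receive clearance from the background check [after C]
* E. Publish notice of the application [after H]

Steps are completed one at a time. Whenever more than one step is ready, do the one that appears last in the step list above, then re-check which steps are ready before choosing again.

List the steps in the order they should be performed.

A is the only step with nothing outstanding, so it goes first.
Now B and G have their prerequisites met. B is listed later, so B next.
Now H and G have their prerequisites met. H is listed later, so H next.
E and G are both available; E is listed later → E.
Next only G has its prerequisites met → G.
K needed E and G, now all done → K.
D needed K, now all done → D.
Now I and J have their prerequisites met. I is listed later, so I next.
That leaves J as the only ready step → J.
That leaves C as the only ready step → C.
That leaves F as the only ready step → F.

A B H E G K D I J C F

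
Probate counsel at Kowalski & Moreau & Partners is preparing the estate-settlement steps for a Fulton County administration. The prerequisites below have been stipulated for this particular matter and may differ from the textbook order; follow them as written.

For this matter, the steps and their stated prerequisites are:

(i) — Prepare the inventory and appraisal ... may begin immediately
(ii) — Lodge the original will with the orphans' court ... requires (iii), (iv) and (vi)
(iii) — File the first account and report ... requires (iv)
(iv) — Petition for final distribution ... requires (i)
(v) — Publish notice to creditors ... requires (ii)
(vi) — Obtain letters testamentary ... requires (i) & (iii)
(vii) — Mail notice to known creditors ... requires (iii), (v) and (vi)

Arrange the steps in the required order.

(i) has no prerequisites → (i) first.
(iv) is the only step now ready → (iv).
That leaves (iii) as the only ready step → (iii).
Next only (vi) has its prerequisites met → (vi).
(ii) needed (iii), (iv) and (vi), now all done → (ii).
(v) needed (ii), now all done → (v).
(vii) needed (iii), (v) and (vi), now all done → (vii).

(i) (iv) (iii) (vi) (ii) (v) (vii)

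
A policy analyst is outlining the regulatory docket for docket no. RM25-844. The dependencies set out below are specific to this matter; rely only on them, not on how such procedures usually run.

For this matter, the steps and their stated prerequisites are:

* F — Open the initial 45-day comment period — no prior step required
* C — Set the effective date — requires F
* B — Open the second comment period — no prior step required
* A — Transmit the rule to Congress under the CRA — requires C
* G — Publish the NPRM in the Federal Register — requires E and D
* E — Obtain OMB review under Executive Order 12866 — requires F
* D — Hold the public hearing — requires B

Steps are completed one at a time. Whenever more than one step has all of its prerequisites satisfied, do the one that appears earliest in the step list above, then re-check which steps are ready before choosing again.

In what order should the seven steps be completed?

Nothing is required for F and B. F is listed earlier → F first.
Now C, B and E have their prerequisites met. C is listed earlier, so C next.
Now B, A and E have their prerequisites met. B is listed earlier, so B next.
A, E and D are all available; A is listed earlier → A.
Now E and D have their prerequisites met. E is listed earlier, so E next.
That leaves D as the only ready step → D.
G is the only step now ready → G.

F → C → B → A → E → D → G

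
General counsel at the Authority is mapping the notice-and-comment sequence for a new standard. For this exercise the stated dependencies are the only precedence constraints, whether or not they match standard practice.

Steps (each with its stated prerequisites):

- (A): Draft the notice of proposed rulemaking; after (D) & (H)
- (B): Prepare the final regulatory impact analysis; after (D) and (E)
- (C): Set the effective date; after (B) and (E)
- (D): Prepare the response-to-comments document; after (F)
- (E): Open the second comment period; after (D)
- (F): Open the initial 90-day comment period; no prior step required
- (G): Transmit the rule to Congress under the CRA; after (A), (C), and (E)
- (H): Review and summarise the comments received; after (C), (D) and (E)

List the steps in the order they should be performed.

(F), (D), (E), (B), (C), (H), (A), (G)

(F) is the only step with nothing outstanding, so it goes first.
That leaves (D) as the only ready step → (D).
(E) needed (D), now all done → (E).
(B) needed (D) and (E), now all done → (B).
Next only (C) has its prerequisites met → (C).
(H) is the only step now ready → (H).
Next only (A) has its prerequisites met → (A).
(G) needed (A), (C) and (E), now all done → (G).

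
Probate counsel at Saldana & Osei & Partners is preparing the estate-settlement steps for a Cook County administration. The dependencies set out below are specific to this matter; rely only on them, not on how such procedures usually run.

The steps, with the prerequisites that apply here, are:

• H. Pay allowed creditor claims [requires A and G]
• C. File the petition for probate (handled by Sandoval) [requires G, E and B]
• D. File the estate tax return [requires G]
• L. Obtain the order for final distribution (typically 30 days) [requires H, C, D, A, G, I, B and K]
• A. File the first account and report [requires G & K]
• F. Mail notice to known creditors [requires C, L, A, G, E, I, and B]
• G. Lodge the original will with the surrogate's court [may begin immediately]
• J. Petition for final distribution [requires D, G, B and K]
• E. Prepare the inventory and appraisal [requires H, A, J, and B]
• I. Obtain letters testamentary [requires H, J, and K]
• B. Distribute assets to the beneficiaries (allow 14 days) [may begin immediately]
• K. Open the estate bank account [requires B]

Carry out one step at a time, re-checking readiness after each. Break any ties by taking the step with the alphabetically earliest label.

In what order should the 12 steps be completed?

B, G, D, K, A, H, J, E, C, I, L, F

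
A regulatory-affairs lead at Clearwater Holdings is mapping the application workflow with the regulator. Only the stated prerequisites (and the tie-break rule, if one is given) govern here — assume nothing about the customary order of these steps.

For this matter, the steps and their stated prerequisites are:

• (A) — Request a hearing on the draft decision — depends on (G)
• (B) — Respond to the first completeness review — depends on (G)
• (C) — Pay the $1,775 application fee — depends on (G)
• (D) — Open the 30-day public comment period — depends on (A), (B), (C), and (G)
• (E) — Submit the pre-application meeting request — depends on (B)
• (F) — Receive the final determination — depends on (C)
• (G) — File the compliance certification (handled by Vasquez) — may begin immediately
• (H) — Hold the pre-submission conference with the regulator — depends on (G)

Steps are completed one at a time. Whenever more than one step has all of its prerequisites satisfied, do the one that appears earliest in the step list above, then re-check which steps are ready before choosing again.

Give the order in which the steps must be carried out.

(G) (A) (B) (C) (D) (E) (F) (H)

Only (G) has no prerequisites, so it is first.
(A), (B), (C) and (H) are all available; (A) is listed earlier → (A).
Ready: (B), (C) and (H). (B) is listed earlier → (B).
Now (C), (E) and (H) have their prerequisites met. (C) is listed earlier, so (C) next.
(D), (E), (F) and (H) are all available; (D) is listed earlier → (D).
Ready: (E), (F) and (H). (E) is listed earlier → (E).
(F) and (H) are both available; (F) is listed earlier → (F).
(H) is the only step now ready → (H).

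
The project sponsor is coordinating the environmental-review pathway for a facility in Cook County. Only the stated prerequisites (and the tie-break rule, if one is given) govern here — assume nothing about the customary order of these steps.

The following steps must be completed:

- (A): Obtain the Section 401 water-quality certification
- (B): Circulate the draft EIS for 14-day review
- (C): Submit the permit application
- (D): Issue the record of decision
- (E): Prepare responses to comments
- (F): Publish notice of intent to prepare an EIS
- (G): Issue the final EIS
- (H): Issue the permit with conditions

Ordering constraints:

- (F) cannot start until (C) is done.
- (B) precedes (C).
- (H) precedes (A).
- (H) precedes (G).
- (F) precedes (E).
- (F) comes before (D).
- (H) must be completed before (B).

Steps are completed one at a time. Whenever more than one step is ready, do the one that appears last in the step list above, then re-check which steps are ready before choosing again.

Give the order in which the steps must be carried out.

(H) is the only step with nothing outstanding, so it goes first.
Now (G), (B) and (A) have their prerequisites met. (G) is listed later, so (G) next.
Now (B) and (A) have their prerequisites met. (B) is listed later, so (B) next.
(C) and (A) are both available; (C) is listed later → (C).
(F) now also ready, so the ready set is {(F), (A)}; (F) is listed later → (F).
Now (E), (D) and (A) have their prerequisites met. (E) is listed later, so (E) next.
(D) and (A) are both available; (D) is listed later → (D).
Next only (A) has its prerequisites met → (A).

(H) (G) (B) (C) (F) (E) (D) (A)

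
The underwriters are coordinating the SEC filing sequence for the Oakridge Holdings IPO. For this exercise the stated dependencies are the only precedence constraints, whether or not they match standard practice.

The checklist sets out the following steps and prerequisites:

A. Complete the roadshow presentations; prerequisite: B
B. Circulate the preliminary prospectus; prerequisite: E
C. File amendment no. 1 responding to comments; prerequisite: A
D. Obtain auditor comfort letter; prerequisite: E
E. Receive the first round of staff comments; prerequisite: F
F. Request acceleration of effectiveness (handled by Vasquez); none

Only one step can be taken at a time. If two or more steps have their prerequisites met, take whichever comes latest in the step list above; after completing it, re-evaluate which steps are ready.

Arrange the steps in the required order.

F is the only step with nothing outstanding, so it goes first.
E is the only step now ready → E.
D and B are both available; D is listed later → D.
Next only B has its prerequisites met → B.
A is the only step now ready → A.
C is the only step now ready → C.

F → E → D → B → A → C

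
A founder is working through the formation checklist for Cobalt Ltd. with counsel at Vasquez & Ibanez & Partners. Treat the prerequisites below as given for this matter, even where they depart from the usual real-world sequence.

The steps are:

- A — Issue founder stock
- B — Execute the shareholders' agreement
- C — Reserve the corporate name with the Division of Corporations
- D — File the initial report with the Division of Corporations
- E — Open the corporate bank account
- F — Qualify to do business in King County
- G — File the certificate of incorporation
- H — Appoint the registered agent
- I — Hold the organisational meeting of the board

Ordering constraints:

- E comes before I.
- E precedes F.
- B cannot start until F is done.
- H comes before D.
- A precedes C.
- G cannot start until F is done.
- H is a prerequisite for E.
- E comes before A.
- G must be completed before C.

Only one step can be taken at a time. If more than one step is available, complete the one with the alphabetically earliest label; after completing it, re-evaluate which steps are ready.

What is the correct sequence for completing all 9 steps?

H, D, E, A, F, B, G, C, I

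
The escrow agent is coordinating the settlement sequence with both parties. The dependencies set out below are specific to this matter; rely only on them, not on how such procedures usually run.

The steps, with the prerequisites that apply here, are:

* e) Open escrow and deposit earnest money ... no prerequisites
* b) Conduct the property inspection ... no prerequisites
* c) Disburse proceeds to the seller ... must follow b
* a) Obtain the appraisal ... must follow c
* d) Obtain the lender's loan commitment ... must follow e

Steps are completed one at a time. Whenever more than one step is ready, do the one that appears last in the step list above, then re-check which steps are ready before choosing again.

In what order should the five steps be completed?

b and e have no prerequisites; b is listed later, so b is first.
Ready: c and e. c is listed later → c.
a now also ready, so the ready set is {a, e}; a is listed later → a.
e is the only step now ready → e.
That leaves d as the only ready step → d.

b c a e d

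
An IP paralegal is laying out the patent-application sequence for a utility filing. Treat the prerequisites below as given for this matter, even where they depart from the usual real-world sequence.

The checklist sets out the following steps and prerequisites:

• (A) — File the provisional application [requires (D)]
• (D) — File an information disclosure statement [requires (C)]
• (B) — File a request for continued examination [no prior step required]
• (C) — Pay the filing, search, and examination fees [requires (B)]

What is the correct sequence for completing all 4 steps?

(B), (C), (D), (A)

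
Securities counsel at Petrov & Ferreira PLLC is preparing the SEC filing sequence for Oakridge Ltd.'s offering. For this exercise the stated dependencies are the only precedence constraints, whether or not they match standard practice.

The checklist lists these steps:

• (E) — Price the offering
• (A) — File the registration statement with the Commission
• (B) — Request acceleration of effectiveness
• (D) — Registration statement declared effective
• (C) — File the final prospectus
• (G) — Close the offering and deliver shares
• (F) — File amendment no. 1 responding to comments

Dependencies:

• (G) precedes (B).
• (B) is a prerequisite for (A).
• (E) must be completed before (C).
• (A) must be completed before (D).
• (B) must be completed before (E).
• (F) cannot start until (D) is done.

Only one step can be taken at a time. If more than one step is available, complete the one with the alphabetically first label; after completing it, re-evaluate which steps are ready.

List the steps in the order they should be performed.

Only (G) has no prerequisites, so it is first.
(B) needed (G), now all done → (B).
(A) and (E) are both available; (A) has the earlier label → (A).
(D) and (E) are both available; (D) has the earlier label → (D).
(F) now also ready, so the ready set is {(E), (F)}; (E) has the earlier label → (E).
(C) now also ready, so the ready set is {(C), (F)}; (C) has the earlier label → (C).
(F) is the only step now ready → (F).

(G) → (B) → (A) → (D) → (E) → (C) → (F)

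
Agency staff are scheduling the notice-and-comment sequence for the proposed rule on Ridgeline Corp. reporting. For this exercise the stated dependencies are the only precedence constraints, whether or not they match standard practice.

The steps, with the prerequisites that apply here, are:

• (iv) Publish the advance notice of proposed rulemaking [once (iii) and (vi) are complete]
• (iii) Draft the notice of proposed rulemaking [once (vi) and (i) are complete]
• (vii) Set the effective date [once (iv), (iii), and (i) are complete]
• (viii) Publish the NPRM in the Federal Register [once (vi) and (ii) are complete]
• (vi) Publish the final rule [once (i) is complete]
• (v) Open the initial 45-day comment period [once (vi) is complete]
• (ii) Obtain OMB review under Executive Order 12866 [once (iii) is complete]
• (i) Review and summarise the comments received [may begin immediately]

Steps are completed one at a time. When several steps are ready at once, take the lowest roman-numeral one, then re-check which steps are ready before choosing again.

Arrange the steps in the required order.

(i), (vi), (iii), (ii), (iv), (v), (vii), (viii)

(i) has no prerequisites → (i) first.
That leaves (vi) as the only ready step → (vi).
Ready: (iii) and (v). (iii) has the earlier label → (iii).
Ready: (ii), (iv) and (v). (ii) has the earlier label → (ii).
(viii) now also ready, so the ready set is {(iv), (v), (viii)}; (iv) has the earlier label → (iv).
Now (v), (vii) and (viii) have their prerequisites met. (v) has the earlier label, so (v) next.
Ready: (vii) and (viii). (vii) has the earlier label → (vii).
(viii) is the only step now ready → (viii).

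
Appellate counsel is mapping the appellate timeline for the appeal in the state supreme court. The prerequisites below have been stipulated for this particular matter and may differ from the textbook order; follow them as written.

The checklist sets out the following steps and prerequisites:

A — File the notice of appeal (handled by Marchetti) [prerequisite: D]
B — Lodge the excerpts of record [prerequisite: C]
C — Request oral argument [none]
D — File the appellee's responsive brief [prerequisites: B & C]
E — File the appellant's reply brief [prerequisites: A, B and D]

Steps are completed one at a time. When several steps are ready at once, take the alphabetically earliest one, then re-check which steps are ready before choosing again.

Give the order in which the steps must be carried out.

C, B, D, A, E

C is the only step with nothing outstanding, so it goes first.
B needed C, now all done → B.
D needed B and C, now all done → D.
A needed D, now all done → A.
Next only E has its prerequisites met → E.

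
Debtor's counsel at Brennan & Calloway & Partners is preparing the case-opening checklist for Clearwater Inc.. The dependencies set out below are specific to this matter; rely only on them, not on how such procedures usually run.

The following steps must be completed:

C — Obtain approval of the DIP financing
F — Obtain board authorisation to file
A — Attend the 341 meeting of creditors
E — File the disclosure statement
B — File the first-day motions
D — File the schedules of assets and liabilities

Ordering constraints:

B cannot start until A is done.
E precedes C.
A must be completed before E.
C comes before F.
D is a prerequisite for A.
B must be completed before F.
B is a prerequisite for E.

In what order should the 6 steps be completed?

D A B E C F

D is the only step with nothing outstanding, so it goes first.
That leaves A as the only ready step → A.
Next only B has its prerequisites met → B.
E needed A and B, now all done → E.
C is the only step now ready → C.
Next only F has its prerequisites met → F.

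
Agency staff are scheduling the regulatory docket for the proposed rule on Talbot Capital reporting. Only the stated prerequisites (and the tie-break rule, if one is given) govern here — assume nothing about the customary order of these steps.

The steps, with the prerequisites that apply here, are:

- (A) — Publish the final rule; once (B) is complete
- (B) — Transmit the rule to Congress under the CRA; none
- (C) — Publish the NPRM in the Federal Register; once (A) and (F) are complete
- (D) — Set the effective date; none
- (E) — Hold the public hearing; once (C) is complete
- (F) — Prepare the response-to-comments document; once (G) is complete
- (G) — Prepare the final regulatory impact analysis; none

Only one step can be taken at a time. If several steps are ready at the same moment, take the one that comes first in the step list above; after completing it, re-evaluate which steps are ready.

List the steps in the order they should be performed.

(B) → (A) → (D) → (G) → (F) → (C) → (E)

(B), (D) and (G) have no prerequisites; (B) is listed earlier, so (B) is first.
(A), (D) and (G) are all available; (A) is listed earlier → (A).
Now (D) and (G) have their prerequisites met. (D) is listed earlier, so (D) next.
(G) is the only step now ready → (G).
Next only (F) has its prerequisites met → (F).
That leaves (C) as the only ready step → (C).
Next only (E) has its prerequisites met → (E).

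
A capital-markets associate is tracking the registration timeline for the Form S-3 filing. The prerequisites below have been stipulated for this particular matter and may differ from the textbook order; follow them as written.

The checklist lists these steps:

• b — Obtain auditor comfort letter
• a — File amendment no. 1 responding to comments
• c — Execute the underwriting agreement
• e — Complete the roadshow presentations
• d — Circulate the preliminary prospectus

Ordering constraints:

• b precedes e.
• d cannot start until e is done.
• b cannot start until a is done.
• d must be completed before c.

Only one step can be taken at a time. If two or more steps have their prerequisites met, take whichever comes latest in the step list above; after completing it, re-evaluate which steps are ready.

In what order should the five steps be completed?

a is the only step with nothing outstanding, so it goes first.
Next only b has its prerequisites met → b.
e is the only step now ready → e.
d needed e, now all done → d.
That leaves c as the only ready step → c.

a, b, e, d, c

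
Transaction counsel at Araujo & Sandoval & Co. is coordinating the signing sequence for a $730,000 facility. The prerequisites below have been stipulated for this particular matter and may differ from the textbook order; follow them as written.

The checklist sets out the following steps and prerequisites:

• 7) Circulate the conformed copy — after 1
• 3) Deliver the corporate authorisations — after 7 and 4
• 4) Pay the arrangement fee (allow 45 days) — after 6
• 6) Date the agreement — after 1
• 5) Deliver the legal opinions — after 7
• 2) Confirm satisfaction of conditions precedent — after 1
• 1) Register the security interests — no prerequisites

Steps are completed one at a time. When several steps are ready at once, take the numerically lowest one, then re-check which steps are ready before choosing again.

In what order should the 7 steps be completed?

1 is the only step with nothing outstanding, so it goes first.
2, 6 and 7 are all available; 2 has the earlier label → 2.
Now 6 and 7 have their prerequisites met. 6 has the earlier label, so 6 next.
Now 4 and 7 have their prerequisites met. 4 has the earlier label, so 4 next.
7 needed 1, now all done → 7.
3 and 5 are both available; 3 has the earlier label → 3.
5 needed 7, now all done → 5.

1 → 2 → 6 → 4 → 7 → 3 → 5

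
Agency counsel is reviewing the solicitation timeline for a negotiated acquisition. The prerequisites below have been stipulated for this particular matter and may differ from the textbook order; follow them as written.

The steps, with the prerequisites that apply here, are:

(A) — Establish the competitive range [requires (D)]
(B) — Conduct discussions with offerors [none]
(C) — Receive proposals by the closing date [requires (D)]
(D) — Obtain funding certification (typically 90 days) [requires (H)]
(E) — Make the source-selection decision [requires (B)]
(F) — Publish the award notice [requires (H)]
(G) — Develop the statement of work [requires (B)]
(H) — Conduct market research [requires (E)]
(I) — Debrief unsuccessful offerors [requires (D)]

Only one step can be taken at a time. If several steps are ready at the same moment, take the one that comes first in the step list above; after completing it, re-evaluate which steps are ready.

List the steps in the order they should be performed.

(B) (E) (G) (H) (D) (A) (C) (F) (I)

(B) is the only step with nothing outstanding, so it goes first.
Ready: (E) and (G). (E) is listed earlier → (E).
(H) now also ready, so the ready set is {(G), (H)}; (G) is listed earlier → (G).
(H) is the only step now ready → (H).
Now (D) and (F) have their prerequisites met. (D) is listed earlier, so (D) next.
Now (A), (C), (F) and (I) have their prerequisites met. (A) is listed earlier, so (A) next.
Now (C), (F) and (I) have their prerequisites met. (C) is listed earlier, so (C) next.
Now (F) and (I) have their prerequisites met. (F) is listed earlier, so (F) next.
(I) needed (D), now all done → (I).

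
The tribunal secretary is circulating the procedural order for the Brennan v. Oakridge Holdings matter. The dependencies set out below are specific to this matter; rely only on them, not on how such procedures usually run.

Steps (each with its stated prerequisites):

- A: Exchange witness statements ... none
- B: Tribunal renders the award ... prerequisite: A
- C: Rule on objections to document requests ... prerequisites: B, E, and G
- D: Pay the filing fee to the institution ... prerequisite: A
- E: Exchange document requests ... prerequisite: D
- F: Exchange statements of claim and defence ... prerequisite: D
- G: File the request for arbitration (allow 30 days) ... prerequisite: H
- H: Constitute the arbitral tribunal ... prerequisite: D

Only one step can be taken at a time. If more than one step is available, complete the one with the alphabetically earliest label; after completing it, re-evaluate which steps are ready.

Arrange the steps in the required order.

A → B → D → E → F → H → G → C

A is the only step with nothing outstanding, so it goes first.
Now B and D have their prerequisites met. B has the earlier label, so B next.
D needed A, now all done → D.
Now E, F and H have their prerequisites met. E has the earlier label, so E next.
F and H are both available; F has the earlier label → F.
H is the only step now ready → H.
That leaves G as the only ready step → G.
Next only C has its prerequisites met → C.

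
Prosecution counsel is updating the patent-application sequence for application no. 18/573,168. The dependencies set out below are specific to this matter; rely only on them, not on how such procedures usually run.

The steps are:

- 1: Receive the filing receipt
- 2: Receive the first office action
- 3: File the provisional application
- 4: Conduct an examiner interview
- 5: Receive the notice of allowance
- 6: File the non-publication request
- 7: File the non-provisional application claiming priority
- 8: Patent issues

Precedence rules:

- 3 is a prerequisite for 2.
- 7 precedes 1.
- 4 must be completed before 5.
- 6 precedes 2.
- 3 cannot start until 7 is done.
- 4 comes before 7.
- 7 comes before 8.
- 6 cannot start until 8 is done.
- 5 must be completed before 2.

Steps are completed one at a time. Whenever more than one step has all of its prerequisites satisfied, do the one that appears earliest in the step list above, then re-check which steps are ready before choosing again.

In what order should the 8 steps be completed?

4 has no prerequisites → 4 first.
Now 5 and 7 have their prerequisites met. 5 is listed earlier, so 5 next.
Next only 7 has its prerequisites met → 7.
1, 3 and 8 are all available; 1 is listed earlier → 1.
Now 3 and 8 have their prerequisites met. 3 is listed earlier, so 3 next.
8 needed 7, now all done → 8.
6 needed 8, now all done → 6.
2 needed 3, 5 and 6, now all done → 2.

4 → 5 → 7 → 1 → 3 → 8 → 6 → 2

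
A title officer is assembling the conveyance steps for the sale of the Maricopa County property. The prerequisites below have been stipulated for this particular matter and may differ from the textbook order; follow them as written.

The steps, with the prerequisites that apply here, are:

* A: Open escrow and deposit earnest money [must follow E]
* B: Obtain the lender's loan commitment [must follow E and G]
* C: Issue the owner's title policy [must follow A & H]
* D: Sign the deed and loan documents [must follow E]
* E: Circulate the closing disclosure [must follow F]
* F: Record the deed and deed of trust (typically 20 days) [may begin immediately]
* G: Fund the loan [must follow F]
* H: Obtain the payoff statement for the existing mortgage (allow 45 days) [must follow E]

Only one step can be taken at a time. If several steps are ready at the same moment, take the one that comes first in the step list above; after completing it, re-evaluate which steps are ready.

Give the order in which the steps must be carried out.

F → E → A → D → G → B → H → C

Only F has no prerequisites, so it is first.
Ready: E and G. E is listed earlier → E.
A, D and H now also ready, so the ready set is {A, D, G, H}; A is listed earlier → A.
Now D, G and H have their prerequisites met. D is listed earlier, so D next.
Now G and H have their prerequisites met. G is listed earlier, so G next.
B and H are both available; B is listed earlier → B.
That leaves H as the only ready step → H.
C needed A and H, now all done → C.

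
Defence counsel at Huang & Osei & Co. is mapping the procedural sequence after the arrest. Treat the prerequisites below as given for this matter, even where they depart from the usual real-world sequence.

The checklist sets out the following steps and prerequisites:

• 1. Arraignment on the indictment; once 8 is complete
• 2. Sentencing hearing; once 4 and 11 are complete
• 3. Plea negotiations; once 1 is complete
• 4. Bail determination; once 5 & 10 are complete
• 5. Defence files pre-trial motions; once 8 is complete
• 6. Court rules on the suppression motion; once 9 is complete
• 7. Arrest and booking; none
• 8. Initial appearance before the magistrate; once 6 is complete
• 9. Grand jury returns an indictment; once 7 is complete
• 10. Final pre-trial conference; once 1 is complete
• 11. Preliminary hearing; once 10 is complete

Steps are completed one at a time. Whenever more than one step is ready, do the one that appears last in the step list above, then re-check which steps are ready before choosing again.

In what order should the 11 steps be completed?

7 has no prerequisites → 7 first.
9 needed 7, now all done → 9.
6 needed 9, now all done → 6.
8 is the only step now ready → 8.
Ready: 5 and 1. 5 is listed later → 5.
1 needed 8, now all done → 1.
10 and 3 are both available; 10 is listed later → 10.
Now 11, 4 and 3 have their prerequisites met. 11 is listed later, so 11 next.
Now 4 and 3 have their prerequisites met. 4 is listed later, so 4 next.
3 and 2 are both available; 3 is listed later → 3.
2 needed 11 and 4, now all done → 2.

7 9 6 8 5 1 10 11 4 3 2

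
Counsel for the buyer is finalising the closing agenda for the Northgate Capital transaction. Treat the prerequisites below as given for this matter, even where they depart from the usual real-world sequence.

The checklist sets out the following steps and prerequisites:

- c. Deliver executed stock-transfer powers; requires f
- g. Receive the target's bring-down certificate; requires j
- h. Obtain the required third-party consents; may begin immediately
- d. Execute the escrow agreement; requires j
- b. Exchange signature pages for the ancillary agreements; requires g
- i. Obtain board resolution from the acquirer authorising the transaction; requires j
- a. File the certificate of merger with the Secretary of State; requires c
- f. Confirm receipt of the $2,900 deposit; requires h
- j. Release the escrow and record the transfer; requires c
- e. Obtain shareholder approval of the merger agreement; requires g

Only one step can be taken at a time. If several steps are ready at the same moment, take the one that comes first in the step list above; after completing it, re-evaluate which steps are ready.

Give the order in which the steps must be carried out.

h, f, c, a, j, g, d, b, i, e

Only h has no prerequisites, so it is first.
f needed h, now all done → f.
c needed f, now all done → c.
a and j are both available; a is listed earlier → a.
j is the only step now ready → j.
Now g, d and i have their prerequisites met. g is listed earlier, so g next.
Now d, b, i and e have their prerequisites met. d is listed earlier, so d next.
Ready: b, i and e. b is listed earlier → b.
Now i and e have their prerequisites met. i is listed earlier, so i next.
Next only e has its prerequisites met → e.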